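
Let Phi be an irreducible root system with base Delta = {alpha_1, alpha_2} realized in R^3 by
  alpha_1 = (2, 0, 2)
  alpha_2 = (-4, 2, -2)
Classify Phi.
G2

Compute the Cartan integers a_ij = 2(alpha_i, alpha_j)/(alpha_j, alpha_j); the resulting 2x2 Cartan matrix is
[[2, -1], [-3, 2]].
The roots have two lengths (squared-length ratio 3:1); the short ones are alpha_{1}. The associated Dynkin diagram is two nodes joined by a triple edge (G_2), so the type is G_2.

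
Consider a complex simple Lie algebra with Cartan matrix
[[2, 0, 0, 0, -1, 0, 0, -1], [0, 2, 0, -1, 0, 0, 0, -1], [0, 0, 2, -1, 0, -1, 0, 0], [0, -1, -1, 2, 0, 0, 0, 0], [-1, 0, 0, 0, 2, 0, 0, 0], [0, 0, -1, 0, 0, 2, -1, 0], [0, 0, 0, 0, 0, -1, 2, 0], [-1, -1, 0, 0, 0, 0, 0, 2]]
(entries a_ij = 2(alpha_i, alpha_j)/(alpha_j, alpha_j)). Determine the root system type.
The matrix has rank 8 with 2's on the diagonal. Reading the off-diagonal entries as Dynkin edges (a single edge where a_ij = a_ji = -1; a double or triple edge where a_ij * a_ji = 2 or 3), the diagram is a chain of 8 nodes with single edges (A_8). One simple-root ordering that puts it in standard form is (alpha_5, alpha_1, alpha_8, alpha_2, alpha_4, alpha_3, alpha_6, alpha_7). So the algebra is type A_8, i.e. sl(9).

A8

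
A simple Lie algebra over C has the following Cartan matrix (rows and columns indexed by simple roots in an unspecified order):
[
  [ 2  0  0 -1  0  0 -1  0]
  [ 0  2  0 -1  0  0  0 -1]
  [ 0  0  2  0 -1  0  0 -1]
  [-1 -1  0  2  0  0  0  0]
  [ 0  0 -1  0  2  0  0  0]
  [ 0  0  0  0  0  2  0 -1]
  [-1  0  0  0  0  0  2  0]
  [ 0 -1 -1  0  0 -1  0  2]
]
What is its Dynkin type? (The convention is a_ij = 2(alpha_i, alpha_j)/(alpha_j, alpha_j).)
The matrix has rank 8 with 2's on the diagonal. Reading the off-diagonal entries as Dynkin edges (a single edge where a_ij = a_ji = -1; a double or triple edge where a_ij * a_ji = 2 or 3), the diagram is a chain of 7 nodes with one extra node attached to the third node from one end (E_8). One simple-root ordering that puts it in standard form is (alpha_5, alpha_6, alpha_3, alpha_8, alpha_2, alpha_4, alpha_1, alpha_7). So the algebra is type E_8.

E_8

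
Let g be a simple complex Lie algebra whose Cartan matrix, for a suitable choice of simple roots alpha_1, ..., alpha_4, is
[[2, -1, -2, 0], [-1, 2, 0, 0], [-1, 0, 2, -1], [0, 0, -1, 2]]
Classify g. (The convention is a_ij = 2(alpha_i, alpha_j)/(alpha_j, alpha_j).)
F4

The matrix has rank 4 with 2's on the diagonal. Reading the off-diagonal entries as Dynkin edges (a single edge where a_ij = a_ji = -1; a double or triple edge where a_ij * a_ji = 2 or 3), the diagram is a chain of 4 nodes with a double edge between the middle two (F_4). One simple-root ordering that puts it in standard form is (alpha_2, alpha_1, alpha_3, alpha_4). So the algebra is type F_4.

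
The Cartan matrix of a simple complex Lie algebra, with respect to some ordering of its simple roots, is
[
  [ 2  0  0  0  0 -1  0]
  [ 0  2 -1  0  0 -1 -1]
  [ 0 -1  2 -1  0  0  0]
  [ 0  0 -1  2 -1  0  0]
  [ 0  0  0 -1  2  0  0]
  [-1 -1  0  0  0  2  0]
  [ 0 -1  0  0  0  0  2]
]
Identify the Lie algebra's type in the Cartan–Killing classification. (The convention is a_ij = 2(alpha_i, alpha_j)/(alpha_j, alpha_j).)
The matrix has rank 7 with 2's on the diagonal. Reading the off-diagonal entries as Dynkin edges (a single edge where a_ij = a_ji = -1; a double or triple edge where a_ij * a_ji = 2 or 3), the diagram is a chain of 6 nodes with one extra node attached to the third node from one end (E_7). One simple-root ordering that puts it in standard form is (alpha_1, alpha_7, alpha_6, alpha_2, alpha_3, alpha_4, alpha_5). So the algebra is type E_7.

E_7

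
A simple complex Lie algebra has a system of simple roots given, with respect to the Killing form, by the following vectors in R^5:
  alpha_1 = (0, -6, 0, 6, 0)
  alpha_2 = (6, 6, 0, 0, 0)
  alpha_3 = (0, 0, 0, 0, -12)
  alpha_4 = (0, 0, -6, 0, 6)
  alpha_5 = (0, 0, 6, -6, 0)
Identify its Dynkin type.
Compute the Cartan integers a_ij = 2(alpha_i, alpha_j)/(alpha_j, alpha_j); the resulting 5x5 Cartan matrix is
[[2, -1, 0, 0, -1], [-1, 2, 0, 0, 0], [0, 0, 2, -2, 0], [0, 0, -1, 2, -1], [-1, 0, 0, -1, 2]].
The roots have two lengths (squared-length ratio 2:1); the short ones are alpha_{1,2,4,5}. The associated Dynkin diagram is a chain of 5 nodes with a double edge at one end; the terminal node there is the unique long simple root (C_5), so the type is C_5 (the algebra sp(10)).

type C_5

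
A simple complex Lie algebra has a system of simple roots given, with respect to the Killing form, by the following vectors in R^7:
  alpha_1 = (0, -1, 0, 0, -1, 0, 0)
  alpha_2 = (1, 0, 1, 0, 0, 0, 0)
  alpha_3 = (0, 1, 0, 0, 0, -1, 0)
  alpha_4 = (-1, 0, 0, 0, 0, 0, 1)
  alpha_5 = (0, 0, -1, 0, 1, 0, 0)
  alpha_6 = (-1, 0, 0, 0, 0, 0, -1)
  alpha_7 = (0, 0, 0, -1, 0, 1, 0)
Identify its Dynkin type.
Compute the Cartan integers a_ij = 2(alpha_i, alpha_j)/(alpha_j, alpha_j); the resulting 7x7 Cartan matrix is
[[2, 0, -1, 0, -1, 0, 0], [0, 2, 0, -1, -1, -1, 0], [-1, 0, 2, 0, 0, 0, -1], [0, -1, 0, 2, 0, 0, 0], [-1, -1, 0, 0, 2, 0, 0], [0, -1, 0, 0, 0, 2, 0], [0, 0, -1, 0, 0, 0, 2]].
All simple roots have the same length, so the diagram is simply laced. The associated Dynkin diagram is a chain of 5 nodes with a fork of two nodes at one end (D_7), so the type is D_7 (the algebra so(14)).

D7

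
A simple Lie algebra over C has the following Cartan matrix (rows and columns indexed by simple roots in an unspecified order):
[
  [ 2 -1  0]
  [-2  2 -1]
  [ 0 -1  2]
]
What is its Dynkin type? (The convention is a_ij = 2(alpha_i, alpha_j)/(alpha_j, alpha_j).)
type B_3

The matrix has rank 3 with 2's on the diagonal. Reading the off-diagonal entries as Dynkin edges (a single edge where a_ij = a_ji = -1; a double or triple edge where a_ij * a_ji = 2 or 3), the diagram is a chain of 3 nodes with a double edge at one end; the terminal node there is the unique short simple root (B_3). One simple-root ordering that puts it in standard form is (alpha_3, alpha_2, alpha_1). So the algebra is type B_3, i.e. so(7).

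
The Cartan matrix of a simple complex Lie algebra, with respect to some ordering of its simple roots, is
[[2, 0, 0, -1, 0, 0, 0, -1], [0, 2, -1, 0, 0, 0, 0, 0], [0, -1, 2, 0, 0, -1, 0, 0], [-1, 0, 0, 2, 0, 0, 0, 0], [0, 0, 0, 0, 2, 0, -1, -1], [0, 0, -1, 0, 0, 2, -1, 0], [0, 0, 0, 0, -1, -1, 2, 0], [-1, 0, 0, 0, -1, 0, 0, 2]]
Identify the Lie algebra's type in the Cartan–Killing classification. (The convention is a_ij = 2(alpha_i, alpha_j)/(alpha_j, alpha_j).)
The matrix has rank 8 with 2's on the diagonal. Reading the off-diagonal entries as Dynkin edges (a single edge where a_ij = a_ji = -1; a double or triple edge where a_ij * a_ji = 2 or 3), the diagram is a chain of 8 nodes with single edges (A_8). One simple-root ordering that puts it in standard form is (alpha_4, alpha_1, alpha_8, alpha_5, alpha_7, alpha_6, alpha_3, alpha_2). So the algebra is type A_8, i.e. sl(9).

A8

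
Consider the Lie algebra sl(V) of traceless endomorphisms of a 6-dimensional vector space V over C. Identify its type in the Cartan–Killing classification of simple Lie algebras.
This is sl(6), which has dimension 6^2 - 1 = 35 and rank 6 - 1 = 5 (a Cartan subalgebra is the diagonal traceless matrices). In the classification of classical Lie algebras, the special linear algebra sl(n+1) has type A_n; here n = 5, so the Dynkin diagram is a chain of 5 nodes with single edges (A_5). Hence the type is A_5.

A_5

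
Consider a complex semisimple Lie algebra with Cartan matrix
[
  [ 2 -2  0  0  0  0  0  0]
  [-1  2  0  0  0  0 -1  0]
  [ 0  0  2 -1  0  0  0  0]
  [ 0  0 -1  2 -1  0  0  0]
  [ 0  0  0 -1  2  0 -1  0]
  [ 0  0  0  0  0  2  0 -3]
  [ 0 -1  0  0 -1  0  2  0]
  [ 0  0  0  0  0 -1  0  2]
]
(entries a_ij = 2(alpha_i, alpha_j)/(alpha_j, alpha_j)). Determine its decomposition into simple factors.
C_6 + G_2

The diagram associated to this matrix has two connected components: the simple roots {alpha_1, alpha_2, alpha_3, alpha_4, alpha_5, alpha_7} form a chain of 6 nodes with a double edge at one end; the terminal node there is the unique long simple root (C_6), and {alpha_6, alpha_8} form two nodes joined by a triple edge (G_2). A semisimple Lie algebra decomposes uniquely as the direct sum of simple ideals, one per connected component of its Dynkin diagram, so g ≅ C_6 ⊕ G_2 (dimension 78 + 14 = 92).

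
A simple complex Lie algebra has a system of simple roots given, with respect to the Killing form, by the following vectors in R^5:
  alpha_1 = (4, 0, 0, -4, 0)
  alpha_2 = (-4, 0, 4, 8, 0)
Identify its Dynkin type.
G2

Compute the Cartan integers a_ij = 2(alpha_i, alpha_j)/(alpha_j, alpha_j); the resulting 2x2 Cartan matrix is
[[2, -1], [-3, 2]].
The roots have two lengths (squared-length ratio 3:1); the short ones are alpha_{1}. The associated Dynkin diagram is two nodes joined by a triple edge (G_2), so the type is G_2.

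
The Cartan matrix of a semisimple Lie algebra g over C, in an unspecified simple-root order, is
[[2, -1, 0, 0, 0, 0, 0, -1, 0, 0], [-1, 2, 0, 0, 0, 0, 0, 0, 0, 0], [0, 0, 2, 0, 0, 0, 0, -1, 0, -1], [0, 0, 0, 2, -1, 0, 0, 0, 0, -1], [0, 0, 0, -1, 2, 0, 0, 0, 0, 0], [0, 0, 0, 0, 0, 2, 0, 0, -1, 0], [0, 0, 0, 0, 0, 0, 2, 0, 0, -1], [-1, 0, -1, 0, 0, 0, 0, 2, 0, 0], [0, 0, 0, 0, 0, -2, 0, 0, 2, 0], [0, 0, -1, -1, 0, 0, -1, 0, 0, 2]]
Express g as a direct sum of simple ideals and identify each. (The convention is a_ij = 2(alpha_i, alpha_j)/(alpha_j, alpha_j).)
B_2 + E_8

The diagram associated to this matrix has two connected components: the simple roots {alpha_6, alpha_9} form a chain of 2 nodes with a double edge at one end; the terminal node there is the unique short simple root (B_2), and {alpha_1, alpha_2, alpha_3, alpha_4, alpha_5, alpha_7, alpha_8, alpha_10} form a chain of 7 nodes with one extra node attached to the third node from one end (E_8). A semisimple Lie algebra decomposes uniquely as the direct sum of simple ideals, one per connected component of its Dynkin diagram, so g ≅ B_2 ⊕ E_8 (dimension 10 + 248 = 258).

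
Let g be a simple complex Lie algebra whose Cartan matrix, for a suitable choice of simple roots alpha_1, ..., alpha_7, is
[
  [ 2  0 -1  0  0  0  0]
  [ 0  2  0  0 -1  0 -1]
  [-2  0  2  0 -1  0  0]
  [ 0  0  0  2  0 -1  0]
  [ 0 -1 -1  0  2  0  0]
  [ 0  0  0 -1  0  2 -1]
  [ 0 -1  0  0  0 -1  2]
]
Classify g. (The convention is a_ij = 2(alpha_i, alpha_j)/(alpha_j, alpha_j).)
type B_7

The matrix has rank 7 with 2's on the diagonal. Reading the off-diagonal entries as Dynkin edges (a single edge where a_ij = a_ji = -1; a double or triple edge where a_ij * a_ji = 2 or 3), the diagram is a chain of 7 nodes with a double edge at one end; the terminal node there is the unique short simple root (B_7). One simple-root ordering that puts it in standard form is (alpha_4, alpha_6, alpha_7, alpha_2, alpha_5, alpha_3, alpha_1). So the algebra is type B_7, i.e. so(15).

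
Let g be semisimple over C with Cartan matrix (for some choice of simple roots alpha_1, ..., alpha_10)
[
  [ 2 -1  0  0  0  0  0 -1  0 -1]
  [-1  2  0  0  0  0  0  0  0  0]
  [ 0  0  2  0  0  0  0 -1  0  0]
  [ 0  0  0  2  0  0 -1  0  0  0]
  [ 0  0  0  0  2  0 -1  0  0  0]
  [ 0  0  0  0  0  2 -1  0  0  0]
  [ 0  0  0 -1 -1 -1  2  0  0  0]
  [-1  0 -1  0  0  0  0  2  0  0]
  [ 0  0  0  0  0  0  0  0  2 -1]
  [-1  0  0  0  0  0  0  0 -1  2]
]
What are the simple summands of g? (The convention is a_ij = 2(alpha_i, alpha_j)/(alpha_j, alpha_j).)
The diagram associated to this matrix has two connected components: the simple roots {alpha_4, alpha_5, alpha_6, alpha_7} form a chain of 2 nodes with a fork of two nodes at one end (D_4), and {alpha_1, alpha_2, alpha_3, alpha_8, alpha_9, alpha_10} form a chain of 5 nodes with one extra node attached to the third node from one end (E_6). A semisimple Lie algebra decomposes uniquely as the direct sum of simple ideals, one per connected component of its Dynkin diagram, so g ≅ D_4 ⊕ E_6 (dimension 28 + 78 = 106).

D_4 ⊕ E_6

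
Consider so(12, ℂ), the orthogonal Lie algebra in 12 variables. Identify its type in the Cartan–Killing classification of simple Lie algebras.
D6

This is so(12) with 12 even, which has dimension 12(12-1)/2 = 66 and rank 12/2 = 6. In the classification of classical Lie algebras, the orthogonal algebra so(2n) in an even number of variables has type D_n; here n = 6, so the Dynkin diagram is a chain of 4 nodes with a fork of two nodes at one end (D_6). Hence the type is D_6.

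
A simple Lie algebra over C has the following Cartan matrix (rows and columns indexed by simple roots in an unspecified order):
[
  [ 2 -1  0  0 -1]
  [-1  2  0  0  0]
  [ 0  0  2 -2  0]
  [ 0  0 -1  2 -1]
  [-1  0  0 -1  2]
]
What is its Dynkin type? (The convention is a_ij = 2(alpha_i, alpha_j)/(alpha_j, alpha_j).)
The matrix has rank 5 with 2's on the diagonal. Reading the off-diagonal entries as Dynkin edges (a single edge where a_ij = a_ji = -1; a double or triple edge where a_ij * a_ji = 2 or 3), the diagram is a chain of 5 nodes with a double edge at one end; the terminal node there is the unique long simple root (C_5). One simple-root ordering that puts it in standard form is (alpha_2, alpha_1, alpha_5, alpha_4, alpha_3). So the algebra is type C_5, i.e. sp(10).

C_5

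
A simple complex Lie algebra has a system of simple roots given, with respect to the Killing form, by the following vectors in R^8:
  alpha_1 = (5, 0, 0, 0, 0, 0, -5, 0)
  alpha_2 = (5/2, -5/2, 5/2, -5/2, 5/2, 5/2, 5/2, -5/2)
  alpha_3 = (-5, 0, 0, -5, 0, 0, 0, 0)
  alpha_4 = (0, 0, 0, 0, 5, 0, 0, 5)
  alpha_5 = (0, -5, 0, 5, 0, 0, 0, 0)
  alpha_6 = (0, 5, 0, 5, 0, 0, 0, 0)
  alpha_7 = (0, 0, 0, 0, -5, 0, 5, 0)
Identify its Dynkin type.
Compute the Cartan integers a_ij = 2(alpha_i, alpha_j)/(alpha_j, alpha_j); the resulting 7x7 Cartan matrix is
[[2, 0, -1, 0, 0, 0, -1], [0, 2, 0, 0, 0, -1, 0], [-1, 0, 2, 0, -1, -1, 0], [0, 0, 0, 2, 0, 0, -1], [0, 0, -1, 0, 2, 0, 0], [0, -1, -1, 0, 0, 2, 0], [-1, 0, 0, -1, 0, 0, 2]].
All simple roots have the same length, so the diagram is simply laced. The associated Dynkin diagram is a chain of 6 nodes with one extra node attached to the third node from one end (E_7), so the type is E_7.

E_7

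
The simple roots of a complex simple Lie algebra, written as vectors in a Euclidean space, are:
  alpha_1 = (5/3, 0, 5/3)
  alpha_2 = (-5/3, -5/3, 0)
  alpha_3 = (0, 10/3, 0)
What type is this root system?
Compute the Cartan integers a_ij = 2(alpha_i, alpha_j)/(alpha_j, alpha_j); the resulting 3x3 Cartan matrix is
[[2, -1, 0], [-1, 2, -1], [0, -2, 2]].
The roots have two lengths (squared-length ratio 2:1); the short ones are alpha_{1,2}. The associated Dynkin diagram is a chain of 3 nodes with a double edge at one end; the terminal node there is the unique long simple root (C_3), so the type is C_3 (the algebra sp(6)).

C_3 (sp(6))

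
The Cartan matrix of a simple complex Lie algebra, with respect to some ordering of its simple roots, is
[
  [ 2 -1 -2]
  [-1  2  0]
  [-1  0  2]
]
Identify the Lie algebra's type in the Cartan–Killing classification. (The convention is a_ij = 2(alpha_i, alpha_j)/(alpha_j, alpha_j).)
B_3

The matrix has rank 3 with 2's on the diagonal. Reading the off-diagonal entries as Dynkin edges (a single edge where a_ij = a_ji = -1; a double or triple edge where a_ij * a_ji = 2 or 3), the diagram is a chain of 3 nodes with a double edge at one end; the terminal node there is the unique short simple root (B_3). One simple-root ordering that puts it in standard form is (alpha_2, alpha_1, alpha_3). So the algebra is type B_3, i.e. so(7).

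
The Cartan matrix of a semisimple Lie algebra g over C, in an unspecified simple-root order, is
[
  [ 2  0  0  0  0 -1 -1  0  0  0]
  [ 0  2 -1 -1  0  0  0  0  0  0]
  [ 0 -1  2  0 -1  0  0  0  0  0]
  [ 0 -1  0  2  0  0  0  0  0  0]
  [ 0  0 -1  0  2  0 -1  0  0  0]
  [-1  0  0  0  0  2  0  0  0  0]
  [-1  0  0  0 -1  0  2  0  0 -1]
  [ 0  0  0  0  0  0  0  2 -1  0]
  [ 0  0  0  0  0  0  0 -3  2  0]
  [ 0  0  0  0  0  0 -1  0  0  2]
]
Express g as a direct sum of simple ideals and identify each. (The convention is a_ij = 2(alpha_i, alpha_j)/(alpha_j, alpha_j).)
E_8 + G_2

The diagram associated to this matrix has two connected components: the simple roots {alpha_1, alpha_2, alpha_3, alpha_4, alpha_5, alpha_6, alpha_7, alpha_10} form a chain of 7 nodes with one extra node attached to the third node from one end (E_8), and {alpha_8, alpha_9} form two nodes joined by a triple edge (G_2). A semisimple Lie algebra decomposes uniquely as the direct sum of simple ideals, one per connected component of its Dynkin diagram, so g ≅ E_8 ⊕ G_2 (dimension 248 + 14 = 262).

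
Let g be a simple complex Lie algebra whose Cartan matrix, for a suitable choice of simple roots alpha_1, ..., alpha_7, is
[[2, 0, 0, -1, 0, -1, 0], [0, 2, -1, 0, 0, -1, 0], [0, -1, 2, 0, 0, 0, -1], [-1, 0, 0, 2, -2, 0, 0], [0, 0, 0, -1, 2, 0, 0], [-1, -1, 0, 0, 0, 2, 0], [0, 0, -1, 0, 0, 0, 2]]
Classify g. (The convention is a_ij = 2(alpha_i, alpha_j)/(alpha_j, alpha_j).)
The matrix has rank 7 with 2's on the diagonal. Reading the off-diagonal entries as Dynkin edges (a single edge where a_ij = a_ji = -1; a double or triple edge where a_ij * a_ji = 2 or 3), the diagram is a chain of 7 nodes with a double edge at one end; the terminal node there is the unique short simple root (B_7). One simple-root ordering that puts it in standard form is (alpha_7, alpha_3, alpha_2, alpha_6, alpha_1, alpha_4, alpha_5). So the algebra is type B_7, i.e. so(15).

B_7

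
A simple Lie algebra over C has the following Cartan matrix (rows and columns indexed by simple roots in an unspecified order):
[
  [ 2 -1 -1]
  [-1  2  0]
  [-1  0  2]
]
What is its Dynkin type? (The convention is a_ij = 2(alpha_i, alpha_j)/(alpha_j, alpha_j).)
The matrix has rank 3 with 2's on the diagonal. Reading the off-diagonal entries as Dynkin edges (a single edge where a_ij = a_ji = -1; a double or triple edge where a_ij * a_ji = 2 or 3), the diagram is a chain of 3 nodes with single edges (A_3). One simple-root ordering that puts it in standard form is (alpha_3, alpha_1, alpha_2). So the algebra is type A_3, i.e. sl(4).

A3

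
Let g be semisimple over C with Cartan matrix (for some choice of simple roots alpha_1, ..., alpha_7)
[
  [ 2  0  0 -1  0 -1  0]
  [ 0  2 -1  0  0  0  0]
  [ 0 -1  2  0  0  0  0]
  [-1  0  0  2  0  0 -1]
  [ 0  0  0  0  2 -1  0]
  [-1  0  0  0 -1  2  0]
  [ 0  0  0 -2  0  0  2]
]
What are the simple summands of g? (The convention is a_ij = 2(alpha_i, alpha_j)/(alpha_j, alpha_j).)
The diagram associated to this matrix has two connected components: the simple roots {alpha_2, alpha_3} form a chain of 2 nodes with single edges (A_2), and {alpha_1, alpha_4, alpha_5, alpha_6, alpha_7} form a chain of 5 nodes with a double edge at one end; the terminal node there is the unique long simple root (C_5). A semisimple Lie algebra decomposes uniquely as the direct sum of simple ideals, one per connected component of its Dynkin diagram, so g ≅ A_2 ⊕ C_5 (dimension 8 + 55 = 63).

A2 + C5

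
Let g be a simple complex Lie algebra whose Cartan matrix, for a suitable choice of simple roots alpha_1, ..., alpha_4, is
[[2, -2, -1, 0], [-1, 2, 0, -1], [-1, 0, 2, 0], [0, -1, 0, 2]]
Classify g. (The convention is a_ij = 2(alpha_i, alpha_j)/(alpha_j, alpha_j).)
The matrix has rank 4 with 2's on the diagonal. Reading the off-diagonal entries as Dynkin edges (a single edge where a_ij = a_ji = -1; a double or triple edge where a_ij * a_ji = 2 or 3), the diagram is a chain of 4 nodes with a double edge between the middle two (F_4). One simple-root ordering that puts it in standard form is (alpha_3, alpha_1, alpha_2, alpha_4). So the algebra is type F_4.

F_4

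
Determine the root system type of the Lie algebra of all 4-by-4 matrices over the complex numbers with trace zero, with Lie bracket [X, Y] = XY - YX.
A_3 (sl(4))

This is sl(4), which has dimension 4^2 - 1 = 15 and rank 4 - 1 = 3 (a Cartan subalgebra is the diagonal traceless matrices). In the classification of classical Lie algebras, the special linear algebra sl(n+1) has type A_n; here n = 3, so the Dynkin diagram is a chain of 3 nodes with single edges (A_3). Hence the type is A_3.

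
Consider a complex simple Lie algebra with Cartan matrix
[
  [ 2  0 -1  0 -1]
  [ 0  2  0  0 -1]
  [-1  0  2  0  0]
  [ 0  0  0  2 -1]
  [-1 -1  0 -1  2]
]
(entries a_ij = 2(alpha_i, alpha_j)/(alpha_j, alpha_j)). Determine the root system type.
D5

The matrix has rank 5 with 2's on the diagonal. Reading the off-diagonal entries as Dynkin edges (a single edge where a_ij = a_ji = -1; a double or triple edge where a_ij * a_ji = 2 or 3), the diagram is a chain of 3 nodes with a fork of two nodes at one end (D_5). One simple-root ordering that puts it in standard form is (alpha_3, alpha_1, alpha_5, alpha_2, alpha_4). So the algebra is type D_5, i.e. so(10).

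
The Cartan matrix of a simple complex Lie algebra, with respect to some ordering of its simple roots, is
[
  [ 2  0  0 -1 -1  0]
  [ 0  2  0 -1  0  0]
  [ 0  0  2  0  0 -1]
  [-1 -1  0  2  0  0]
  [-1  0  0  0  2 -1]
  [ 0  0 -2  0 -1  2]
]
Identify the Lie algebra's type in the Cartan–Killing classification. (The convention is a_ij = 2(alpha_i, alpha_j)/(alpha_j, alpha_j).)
B_6 (so(13))

The matrix has rank 6 with 2's on the diagonal. Reading the off-diagonal entries as Dynkin edges (a single edge where a_ij = a_ji = -1; a double or triple edge where a_ij * a_ji = 2 or 3), the diagram is a chain of 6 nodes with a double edge at one end; the terminal node there is the unique short simple root (B_6). One simple-root ordering that puts it in standard form is (alpha_2, alpha_4, alpha_1, alpha_5, alpha_6, alpha_3). So the algebra is type B_6, i.e. so(13).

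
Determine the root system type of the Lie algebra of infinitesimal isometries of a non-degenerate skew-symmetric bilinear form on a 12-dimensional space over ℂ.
This is sp(12), which has dimension 12(12+1)/2 = 78 and rank 12/2 = 6. In the classification of classical Lie algebras, the symplectic algebra sp(2n) has type C_n; here n = 6, so the Dynkin diagram is a chain of 6 nodes with a double edge at one end; the terminal node there is the unique long simple root (C_6). Hence the type is C_6.

C_6 (sp(12))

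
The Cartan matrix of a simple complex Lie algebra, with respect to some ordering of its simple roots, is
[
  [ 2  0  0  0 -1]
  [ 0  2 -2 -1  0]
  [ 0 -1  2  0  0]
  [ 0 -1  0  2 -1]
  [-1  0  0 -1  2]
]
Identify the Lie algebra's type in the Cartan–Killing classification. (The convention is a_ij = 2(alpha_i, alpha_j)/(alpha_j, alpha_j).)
The matrix has rank 5 with 2's on the diagonal. Reading the off-diagonal entries as Dynkin edges (a single edge where a_ij = a_ji = -1; a double or triple edge where a_ij * a_ji = 2 or 3), the diagram is a chain of 5 nodes with a double edge at one end; the terminal node there is the unique short simple root (B_5). One simple-root ordering that puts it in standard form is (alpha_1, alpha_5, alpha_4, alpha_2, alpha_3). So the algebra is type B_5, i.e. so(11).

B_5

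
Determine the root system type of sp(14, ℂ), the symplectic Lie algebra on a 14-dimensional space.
This is sp(14), which has dimension 14(14+1)/2 = 105 and rank 14/2 = 7. In the classification of classical Lie algebras, the symplectic algebra sp(2n) has type C_n; here n = 7, so the Dynkin diagram is a chain of 7 nodes with a double edge at one end; the terminal node there is the unique long simple root (C_7). Hence the type is C_7.

type C_7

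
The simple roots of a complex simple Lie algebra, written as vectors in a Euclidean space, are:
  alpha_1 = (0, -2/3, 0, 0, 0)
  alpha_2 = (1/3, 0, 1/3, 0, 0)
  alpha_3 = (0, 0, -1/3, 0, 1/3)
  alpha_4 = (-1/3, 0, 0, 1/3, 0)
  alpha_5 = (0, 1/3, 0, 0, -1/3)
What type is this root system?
Compute the Cartan integers a_ij = 2(alpha_i, alpha_j)/(alpha_j, alpha_j); the resulting 5x5 Cartan matrix is
[[2, 0, 0, 0, -2], [0, 2, -1, -1, 0], [0, -1, 2, 0, -1], [0, -1, 0, 2, 0], [-1, 0, -1, 0, 2]].
The roots have two lengths (squared-length ratio 2:1); the short ones are alpha_{2,3,4,5}. The associated Dynkin diagram is a chain of 5 nodes with a double edge at one end; the terminal node there is the unique long simple root (C_5), so the type is C_5 (the algebra sp(10)).

C_5 (sp(10))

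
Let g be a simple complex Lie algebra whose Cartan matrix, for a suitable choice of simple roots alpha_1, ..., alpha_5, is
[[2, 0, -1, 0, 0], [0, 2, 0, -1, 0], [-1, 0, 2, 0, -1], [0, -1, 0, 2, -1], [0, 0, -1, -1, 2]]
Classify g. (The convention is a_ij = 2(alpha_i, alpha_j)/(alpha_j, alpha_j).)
The matrix has rank 5 with 2's on the diagonal. Reading the off-diagonal entries as Dynkin edges (a single edge where a_ij = a_ji = -1; a double or triple edge where a_ij * a_ji = 2 or 3), the diagram is a chain of 5 nodes with single edges (A_5). One simple-root ordering that puts it in standard form is (alpha_1, alpha_3, alpha_5, alpha_4, alpha_2). So the algebra is type A_5, i.e. sl(6).

type A_5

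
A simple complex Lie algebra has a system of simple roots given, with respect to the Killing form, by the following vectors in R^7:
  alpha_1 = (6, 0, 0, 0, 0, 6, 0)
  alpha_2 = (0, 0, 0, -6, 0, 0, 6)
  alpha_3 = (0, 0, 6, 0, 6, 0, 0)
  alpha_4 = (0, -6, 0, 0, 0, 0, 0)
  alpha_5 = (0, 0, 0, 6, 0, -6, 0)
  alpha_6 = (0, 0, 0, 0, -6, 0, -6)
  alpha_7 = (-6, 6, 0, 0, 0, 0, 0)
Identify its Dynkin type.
B7

Compute the Cartan integers a_ij = 2(alpha_i, alpha_j)/(alpha_j, alpha_j); the resulting 7x7 Cartan matrix is
[[2, 0, 0, 0, -1, 0, -1], [0, 2, 0, 0, -1, -1, 0], [0, 0, 2, 0, 0, -1, 0], [0, 0, 0, 2, 0, 0, -1], [-1, -1, 0, 0, 2, 0, 0], [0, -1, -1, 0, 0, 2, 0], [-1, 0, 0, -2, 0, 0, 2]].
The roots have two lengths (squared-length ratio 2:1); the short ones are alpha_{4}. The associated Dynkin diagram is a chain of 7 nodes with a double edge at one end; the terminal node there is the unique short simple root (B_7), so the type is B_7 (the algebra so(15)).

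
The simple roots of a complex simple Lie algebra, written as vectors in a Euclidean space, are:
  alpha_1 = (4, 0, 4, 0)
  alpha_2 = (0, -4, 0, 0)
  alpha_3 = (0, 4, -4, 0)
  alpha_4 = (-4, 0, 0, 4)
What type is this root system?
B_4

Compute the Cartan integers a_ij = 2(alpha_i, alpha_j)/(alpha_j, alpha_j); the resulting 4x4 Cartan matrix is
[[2, 0, -1, -1], [0, 2, -1, 0], [-1, -2, 2, 0], [-1, 0, 0, 2]].
The roots have two lengths (squared-length ratio 2:1); the short ones are alpha_{2}. The associated Dynkin diagram is a chain of 4 nodes with a double edge at one end; the terminal node there is the unique short simple root (B_4), so the type is B_4 (the algebra so(9)).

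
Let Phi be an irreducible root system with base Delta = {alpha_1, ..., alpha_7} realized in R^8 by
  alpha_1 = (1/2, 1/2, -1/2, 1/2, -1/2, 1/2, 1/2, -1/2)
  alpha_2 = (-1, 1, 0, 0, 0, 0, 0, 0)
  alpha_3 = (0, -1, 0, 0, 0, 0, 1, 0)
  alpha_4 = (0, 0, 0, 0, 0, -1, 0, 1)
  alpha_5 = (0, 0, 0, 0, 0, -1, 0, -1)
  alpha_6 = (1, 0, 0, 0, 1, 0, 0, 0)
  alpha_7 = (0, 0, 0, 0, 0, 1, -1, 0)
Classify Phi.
E_7

Compute the Cartan integers a_ij = 2(alpha_i, alpha_j)/(alpha_j, alpha_j); the resulting 7x7 Cartan matrix is
[[2, 0, 0, -1, 0, 0, 0], [0, 2, -1, 0, 0, -1, 0], [0, -1, 2, 0, 0, 0, -1], [-1, 0, 0, 2, 0, 0, -1], [0, 0, 0, 0, 2, 0, -1], [0, -1, 0, 0, 0, 2, 0], [0, 0, -1, -1, -1, 0, 2]].
All simple roots have the same length, so the diagram is simply laced. The associated Dynkin diagram is a chain of 6 nodes with one extra node attached to the third node from one end (E_7), so the type is E_7.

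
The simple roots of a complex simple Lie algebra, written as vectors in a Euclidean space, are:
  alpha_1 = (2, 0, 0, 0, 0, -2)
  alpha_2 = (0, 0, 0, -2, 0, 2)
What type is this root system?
A_2 (sl(3))

Compute the Cartan integers a_ij = 2(alpha_i, alpha_j)/(alpha_j, alpha_j); the resulting 2x2 Cartan matrix is
[[2, -1], [-1, 2]].
All simple roots have the same length, so the diagram is simply laced. The associated Dynkin diagram is a chain of 2 nodes with single edges (A_2), so the type is A_2 (the algebra sl(3)).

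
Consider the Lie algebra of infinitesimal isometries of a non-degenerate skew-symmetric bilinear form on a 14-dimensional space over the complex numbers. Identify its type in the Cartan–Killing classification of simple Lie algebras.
C_7

This is sp(14), which has dimension 14(14+1)/2 = 105 and rank 14/2 = 7. In the classification of classical Lie algebras, the symplectic algebra sp(2n) has type C_n; here n = 7, so the Dynkin diagram is a chain of 7 nodes with a double edge at one end; the terminal node there is the unique long simple root (C_7). Hence the type is C_7.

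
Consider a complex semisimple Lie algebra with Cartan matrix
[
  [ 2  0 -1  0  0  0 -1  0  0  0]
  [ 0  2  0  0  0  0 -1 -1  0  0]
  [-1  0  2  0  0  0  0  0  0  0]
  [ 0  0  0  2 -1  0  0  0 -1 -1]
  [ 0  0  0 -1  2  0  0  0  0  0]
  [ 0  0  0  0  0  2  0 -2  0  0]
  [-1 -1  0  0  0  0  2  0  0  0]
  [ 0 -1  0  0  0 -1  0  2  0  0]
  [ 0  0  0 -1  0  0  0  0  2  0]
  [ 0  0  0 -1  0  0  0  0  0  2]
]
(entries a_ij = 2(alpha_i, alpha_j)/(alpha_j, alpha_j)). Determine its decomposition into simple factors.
The diagram associated to this matrix has two connected components: the simple roots {alpha_1, alpha_2, alpha_3, alpha_6, alpha_7, alpha_8} form a chain of 6 nodes with a double edge at one end; the terminal node there is the unique long simple root (C_6), and {alpha_4, alpha_5, alpha_9, alpha_10} form a chain of 2 nodes with a fork of two nodes at one end (D_4). A semisimple Lie algebra decomposes uniquely as the direct sum of simple ideals, one per connected component of its Dynkin diagram, so g ≅ C_6 ⊕ D_4 (dimension 78 + 28 = 106).

C_6 (sp(12)) + D_4 (so(8))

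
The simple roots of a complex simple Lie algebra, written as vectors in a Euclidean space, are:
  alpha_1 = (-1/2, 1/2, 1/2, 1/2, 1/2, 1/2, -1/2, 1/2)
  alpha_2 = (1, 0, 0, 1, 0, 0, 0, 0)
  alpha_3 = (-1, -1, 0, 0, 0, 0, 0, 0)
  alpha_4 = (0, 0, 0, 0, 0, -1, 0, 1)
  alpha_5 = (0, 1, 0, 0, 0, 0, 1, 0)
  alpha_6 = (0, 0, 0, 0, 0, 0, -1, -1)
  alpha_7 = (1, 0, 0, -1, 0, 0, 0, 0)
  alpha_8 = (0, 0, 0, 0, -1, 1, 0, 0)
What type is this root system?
Compute the Cartan integers a_ij = 2(alpha_i, alpha_j)/(alpha_j, alpha_j); the resulting 8x8 Cartan matrix is
[[2, 0, 0, 0, 0, 0, -1, 0], [0, 2, -1, 0, 0, 0, 0, 0], [0, -1, 2, 0, -1, 0, -1, 0], [0, 0, 0, 2, 0, -1, 0, -1], [0, 0, -1, 0, 2, -1, 0, 0], [0, 0, 0, -1, -1, 2, 0, 0], [-1, 0, -1, 0, 0, 0, 2, 0], [0, 0, 0, -1, 0, 0, 0, 2]].
All simple roots have the same length, so the diagram is simply laced. The associated Dynkin diagram is a chain of 7 nodes with one extra node attached to the third node from one end (E_8), so the type is E_8.

E_8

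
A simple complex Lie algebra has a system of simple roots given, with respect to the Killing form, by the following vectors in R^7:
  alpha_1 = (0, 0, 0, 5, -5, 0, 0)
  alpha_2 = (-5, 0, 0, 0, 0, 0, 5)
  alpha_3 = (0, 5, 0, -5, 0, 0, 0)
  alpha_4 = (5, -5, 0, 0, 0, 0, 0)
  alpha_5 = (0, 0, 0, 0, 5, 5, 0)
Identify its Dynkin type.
A_5

Compute the Cartan integers a_ij = 2(alpha_i, alpha_j)/(alpha_j, alpha_j); the resulting 5x5 Cartan matrix is
[[2, 0, -1, 0, -1], [0, 2, 0, -1, 0], [-1, 0, 2, -1, 0], [0, -1, -1, 2, 0], [-1, 0, 0, 0, 2]].
All simple roots have the same length, so the diagram is simply laced. The associated Dynkin diagram is a chain of 5 nodes with single edges (A_5), so the type is A_5 (the algebra sl(6)).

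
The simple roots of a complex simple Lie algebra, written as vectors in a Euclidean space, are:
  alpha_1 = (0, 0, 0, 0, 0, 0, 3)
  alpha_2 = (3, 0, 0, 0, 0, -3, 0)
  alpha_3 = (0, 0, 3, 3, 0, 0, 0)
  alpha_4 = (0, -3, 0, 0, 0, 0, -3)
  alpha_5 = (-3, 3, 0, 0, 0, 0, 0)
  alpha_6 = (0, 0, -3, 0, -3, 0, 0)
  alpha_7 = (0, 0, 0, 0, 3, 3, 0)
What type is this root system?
Compute the Cartan integers a_ij = 2(alpha_i, alpha_j)/(alpha_j, alpha_j); the resulting 7x7 Cartan matrix is
[[2, 0, 0, -1, 0, 0, 0], [0, 2, 0, 0, -1, 0, -1], [0, 0, 2, 0, 0, -1, 0], [-2, 0, 0, 2, -1, 0, 0], [0, -1, 0, -1, 2, 0, 0], [0, 0, -1, 0, 0, 2, -1], [0, -1, 0, 0, 0, -1, 2]].
The roots have two lengths (squared-length ratio 2:1); the short ones are alpha_{1}. The associated Dynkin diagram is a chain of 7 nodes with a double edge at one end; the terminal node there is the unique short simple root (B_7), so the type is B_7 (the algebra so(15)).

B_7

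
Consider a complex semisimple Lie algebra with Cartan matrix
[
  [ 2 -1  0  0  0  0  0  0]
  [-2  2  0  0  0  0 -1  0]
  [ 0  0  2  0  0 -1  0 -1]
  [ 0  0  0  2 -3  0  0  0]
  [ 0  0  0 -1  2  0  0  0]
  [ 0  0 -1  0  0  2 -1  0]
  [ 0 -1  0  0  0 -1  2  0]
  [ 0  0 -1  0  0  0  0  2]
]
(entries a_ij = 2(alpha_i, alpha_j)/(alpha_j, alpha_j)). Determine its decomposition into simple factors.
B_6 (so(13)) ⊕ G_2

The diagram associated to this matrix has two connected components: the simple roots {alpha_1, alpha_2, alpha_3, alpha_6, alpha_7, alpha_8} form a chain of 6 nodes with a double edge at one end; the terminal node there is the unique short simple root (B_6), and {alpha_4, alpha_5} form two nodes joined by a triple edge (G_2). A semisimple Lie algebra decomposes uniquely as the direct sum of simple ideals, one per connected component of its Dynkin diagram, so g ≅ B_6 ⊕ G_2 (dimension 78 + 14 = 92).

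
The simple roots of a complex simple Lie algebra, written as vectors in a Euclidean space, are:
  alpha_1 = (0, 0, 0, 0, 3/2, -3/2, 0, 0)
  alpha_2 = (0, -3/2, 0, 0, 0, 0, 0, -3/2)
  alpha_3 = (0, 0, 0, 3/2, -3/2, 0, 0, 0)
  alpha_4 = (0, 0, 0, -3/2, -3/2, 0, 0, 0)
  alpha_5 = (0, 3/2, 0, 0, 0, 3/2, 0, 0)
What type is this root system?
type D_5

Compute the Cartan integers a_ij = 2(alpha_i, alpha_j)/(alpha_j, alpha_j); the resulting 5x5 Cartan matrix is
[[2, 0, -1, -1, -1], [0, 2, 0, 0, -1], [-1, 0, 2, 0, 0], [-1, 0, 0, 2, 0], [-1, -1, 0, 0, 2]].
All simple roots have the same length, so the diagram is simply laced. The associated Dynkin diagram is a chain of 3 nodes with a fork of two nodes at one end (D_5), so the type is D_5 (the algebra so(10)).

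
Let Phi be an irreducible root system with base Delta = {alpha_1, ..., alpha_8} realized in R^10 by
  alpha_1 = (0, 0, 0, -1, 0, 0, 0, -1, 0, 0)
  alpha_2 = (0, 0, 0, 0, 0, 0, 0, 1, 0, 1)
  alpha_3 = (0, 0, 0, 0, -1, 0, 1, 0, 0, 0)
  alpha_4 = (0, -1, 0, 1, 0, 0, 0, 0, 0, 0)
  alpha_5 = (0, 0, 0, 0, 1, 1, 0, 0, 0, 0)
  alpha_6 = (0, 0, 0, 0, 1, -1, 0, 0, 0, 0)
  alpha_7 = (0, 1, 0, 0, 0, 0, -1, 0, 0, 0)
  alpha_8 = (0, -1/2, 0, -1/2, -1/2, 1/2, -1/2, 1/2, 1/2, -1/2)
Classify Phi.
Compute the Cartan integers a_ij = 2(alpha_i, alpha_j)/(alpha_j, alpha_j); the resulting 8x8 Cartan matrix is
[[2, -1, 0, -1, 0, 0, 0, 0], [-1, 2, 0, 0, 0, 0, 0, 0], [0, 0, 2, 0, -1, -1, -1, 0], [-1, 0, 0, 2, 0, 0, -1, 0], [0, 0, -1, 0, 2, 0, 0, 0], [0, 0, -1, 0, 0, 2, 0, -1], [0, 0, -1, -1, 0, 0, 2, 0], [0, 0, 0, 0, 0, -1, 0, 2]].
All simple roots have the same length, so the diagram is simply laced. The associated Dynkin diagram is a chain of 7 nodes with one extra node attached to the third node from one end (E_8), so the type is E_8.

type E_8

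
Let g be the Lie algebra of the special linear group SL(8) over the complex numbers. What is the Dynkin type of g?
This is sl(8), which has dimension 8^2 - 1 = 63 and rank 8 - 1 = 7 (a Cartan subalgebra is the diagonal traceless matrices). In the classification of classical Lie algebras, the special linear algebra sl(n+1) has type A_n; here n = 7, so the Dynkin diagram is a chain of 7 nodes with single edges (A_7). Hence the type is A_7.

A_7 (sl(8))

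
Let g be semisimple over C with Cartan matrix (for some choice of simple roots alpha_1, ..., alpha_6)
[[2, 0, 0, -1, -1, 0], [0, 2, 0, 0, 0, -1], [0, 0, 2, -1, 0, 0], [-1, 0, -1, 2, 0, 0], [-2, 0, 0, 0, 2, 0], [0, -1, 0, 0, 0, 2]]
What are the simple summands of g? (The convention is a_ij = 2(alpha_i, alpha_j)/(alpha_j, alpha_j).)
A_2 ⊕ C_4

The diagram associated to this matrix has two connected components: the simple roots {alpha_2, alpha_6} form a chain of 2 nodes with single edges (A_2), and {alpha_1, alpha_3, alpha_4, alpha_5} form a chain of 4 nodes with a double edge at one end; the terminal node there is the unique long simple root (C_4). A semisimple Lie algebra decomposes uniquely as the direct sum of simple ideals, one per connected component of its Dynkin diagram, so g ≅ A_2 ⊕ C_4 (dimension 8 + 36 = 44).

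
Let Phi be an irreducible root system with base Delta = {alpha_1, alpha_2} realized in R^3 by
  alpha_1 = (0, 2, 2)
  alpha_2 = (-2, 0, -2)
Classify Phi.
Compute the Cartan integers a_ij = 2(alpha_i, alpha_j)/(alpha_j, alpha_j); the resulting 2x2 Cartan matrix is
[[2, -1], [-1, 2]].
All simple roots have the same length, so the diagram is simply laced. The associated Dynkin diagram is a chain of 2 nodes with single edges (A_2), so the type is A_2 (the algebra sl(3)).

A_2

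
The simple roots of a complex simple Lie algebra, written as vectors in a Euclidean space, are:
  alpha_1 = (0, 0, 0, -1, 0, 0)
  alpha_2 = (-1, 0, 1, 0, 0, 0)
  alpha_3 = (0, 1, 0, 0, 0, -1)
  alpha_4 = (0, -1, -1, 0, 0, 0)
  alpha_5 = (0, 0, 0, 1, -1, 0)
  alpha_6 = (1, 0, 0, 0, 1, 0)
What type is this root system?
type B_6

Compute the Cartan integers a_ij = 2(alpha_i, alpha_j)/(alpha_j, alpha_j); the resulting 6x6 Cartan matrix is
[[2, 0, 0, 0, -1, 0], [0, 2, 0, -1, 0, -1], [0, 0, 2, -1, 0, 0], [0, -1, -1, 2, 0, 0], [-2, 0, 0, 0, 2, -1], [0, -1, 0, 0, -1, 2]].
The roots have two lengths (squared-length ratio 2:1); the short ones are alpha_{1}. The associated Dynkin diagram is a chain of 6 nodes with a double edge at one end; the terminal node there is the unique short simple root (B_6), so the type is B_6 (the algebra so(13)).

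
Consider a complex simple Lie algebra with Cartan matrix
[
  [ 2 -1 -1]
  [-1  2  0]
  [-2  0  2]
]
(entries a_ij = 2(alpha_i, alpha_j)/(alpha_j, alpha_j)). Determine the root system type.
C3

The matrix has rank 3 with 2's on the diagonal. Reading the off-diagonal entries as Dynkin edges (a single edge where a_ij = a_ji = -1; a double or triple edge where a_ij * a_ji = 2 or 3), the diagram is a chain of 3 nodes with a double edge at one end; the terminal node there is the unique long simple root (C_3). One simple-root ordering that puts it in standard form is (alpha_2, alpha_1, alpha_3). So the algebra is type C_3, i.e. sp(6).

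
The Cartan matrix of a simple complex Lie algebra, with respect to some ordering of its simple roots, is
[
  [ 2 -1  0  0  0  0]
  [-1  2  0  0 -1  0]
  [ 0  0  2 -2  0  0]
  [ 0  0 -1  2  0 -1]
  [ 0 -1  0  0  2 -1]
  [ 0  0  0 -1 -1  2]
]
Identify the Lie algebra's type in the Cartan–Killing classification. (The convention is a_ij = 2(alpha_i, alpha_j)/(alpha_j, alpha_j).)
The matrix has rank 6 with 2's on the diagonal. Reading the off-diagonal entries as Dynkin edges (a single edge where a_ij = a_ji = -1; a double or triple edge where a_ij * a_ji = 2 or 3), the diagram is a chain of 6 nodes with a double edge at one end; the terminal node there is the unique long simple root (C_6). One simple-root ordering that puts it in standard form is (alpha_1, alpha_2, alpha_5, alpha_6, alpha_4, alpha_3). So the algebra is type C_6, i.e. sp(12).

C_6 (sp(12))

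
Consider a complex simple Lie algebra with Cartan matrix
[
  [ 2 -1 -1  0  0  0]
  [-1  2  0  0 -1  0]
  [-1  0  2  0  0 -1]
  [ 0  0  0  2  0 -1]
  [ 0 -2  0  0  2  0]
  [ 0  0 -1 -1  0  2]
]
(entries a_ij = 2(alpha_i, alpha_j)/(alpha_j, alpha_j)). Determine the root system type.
The matrix has rank 6 with 2's on the diagonal. Reading the off-diagonal entries as Dynkin edges (a single edge where a_ij = a_ji = -1; a double or triple edge where a_ij * a_ji = 2 or 3), the diagram is a chain of 6 nodes with a double edge at one end; the terminal node there is the unique long simple root (C_6). One simple-root ordering that puts it in standard form is (alpha_4, alpha_6, alpha_3, alpha_1, alpha_2, alpha_5). So the algebra is type C_6, i.e. sp(12).

C_6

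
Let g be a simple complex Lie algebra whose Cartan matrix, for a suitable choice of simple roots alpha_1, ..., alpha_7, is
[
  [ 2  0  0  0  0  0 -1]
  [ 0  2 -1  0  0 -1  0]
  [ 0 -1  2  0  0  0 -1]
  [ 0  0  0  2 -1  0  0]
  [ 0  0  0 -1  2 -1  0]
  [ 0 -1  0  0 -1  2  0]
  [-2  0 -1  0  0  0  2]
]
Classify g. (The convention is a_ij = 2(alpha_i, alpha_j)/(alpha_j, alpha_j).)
The matrix has rank 7 with 2's on the diagonal. Reading the off-diagonal entries as Dynkin edges (a single edge where a_ij = a_ji = -1; a double or triple edge where a_ij * a_ji = 2 or 3), the diagram is a chain of 7 nodes with a double edge at one end; the terminal node there is the unique short simple root (B_7). One simple-root ordering that puts it in standard form is (alpha_4, alpha_5, alpha_6, alpha_2, alpha_3, alpha_7, alpha_1). So the algebra is type B_7, i.e. so(15).

B7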